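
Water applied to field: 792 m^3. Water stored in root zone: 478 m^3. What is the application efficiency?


Ea = V_root / V_field * 100 = 478 / 792 * 100 = 60.3535%

60.3535 %


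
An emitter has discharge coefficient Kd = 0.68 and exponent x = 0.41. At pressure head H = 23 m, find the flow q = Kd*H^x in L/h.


q = Kd * H^x = 0.68 * 23^0.41 = 0.68 * 3.616666

2.4593 L/h


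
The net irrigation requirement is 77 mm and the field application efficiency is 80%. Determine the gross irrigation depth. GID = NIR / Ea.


Ea = 80% = 0.8
GID = NIR / Ea = 77 / 0.8 = 96.2500 mm

96.2500 mm


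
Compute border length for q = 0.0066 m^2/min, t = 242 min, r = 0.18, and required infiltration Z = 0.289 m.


L = q*t/((1+r)*Z)
L = 0.0066*242/((1+0.18)*0.289)
L = 1.5972/0.34102

4.6836 m


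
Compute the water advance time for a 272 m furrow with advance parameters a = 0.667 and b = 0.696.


t = (L/a)^(1/b)
t = (272/0.667)^(1/0.696)
t = 407.796102^(1/0.696)

5631.6622 min


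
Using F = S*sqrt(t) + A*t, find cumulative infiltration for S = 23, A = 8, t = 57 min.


F = S*sqrt(t) + A*t
F = 23*sqrt(57) + 8*57
F = 23*7.549834 + 456

629.6462 mm


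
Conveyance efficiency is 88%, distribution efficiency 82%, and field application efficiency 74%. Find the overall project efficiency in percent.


Ec = 0.88, Eb = 0.82, Ea = 0.74
E = 0.88 * 0.82 * 0.74 * 100 = 53.3984%

53.3984 %


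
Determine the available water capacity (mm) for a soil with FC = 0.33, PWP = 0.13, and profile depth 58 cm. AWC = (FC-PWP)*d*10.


AWC = (FC - PWP) * d * 10
AWC = (0.33 - 0.13) * 58 * 10
AWC = 0.2000 * 58 * 10

116.0000 mm


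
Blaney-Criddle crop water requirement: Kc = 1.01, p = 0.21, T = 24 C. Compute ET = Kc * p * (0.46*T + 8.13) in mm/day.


ET = Kc * p * (0.46*T + 8.13)
ET = 1.01 * 0.21 * (0.46*24 + 8.13)
ET = 1.01 * 0.21 * 19.1700

4.0660 mm/day


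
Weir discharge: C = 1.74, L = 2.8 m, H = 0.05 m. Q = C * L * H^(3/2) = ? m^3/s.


Q = C * L * H^(3/2) = 1.74 * 2.8 * 0.05^1.5 = 1.74 * 2.8 * 0.011180

0.0545 m^3/s


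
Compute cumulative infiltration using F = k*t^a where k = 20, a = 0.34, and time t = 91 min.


F = k * t^a = 20 * 91^0.34
F = 20 * 4.635260

92.7052 mm


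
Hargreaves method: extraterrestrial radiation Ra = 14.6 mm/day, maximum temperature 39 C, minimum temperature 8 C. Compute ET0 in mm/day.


Tmean = (Tmax + Tmin)/2 = (39 + 8)/2 = 23.5
ET0 = 0.0023 * 14.6 * (23.5 + 17.8) * sqrt(39 - 8)
ET0 = 0.0023 * 14.6 * 41.3 * 5.567764

7.7217 mm/day


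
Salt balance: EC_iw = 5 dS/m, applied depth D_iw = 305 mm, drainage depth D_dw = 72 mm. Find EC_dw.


EC_dw = EC_iw * D_iw / D_dw
EC_dw = 5 * 305 / 72
EC_dw = 1525 / 72

21.1806 dS/m


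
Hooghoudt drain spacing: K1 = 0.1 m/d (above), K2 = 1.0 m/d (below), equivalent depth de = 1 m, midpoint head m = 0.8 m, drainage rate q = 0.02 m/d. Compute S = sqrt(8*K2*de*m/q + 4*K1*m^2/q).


S^2 = 8*K2*de*m/q + 4*K1*m^2/q
S^2 = 8*1.0*1*0.8/0.02 + 4*0.1*0.8^2/0.02
S = sqrt(332.8000)

18.2428 m


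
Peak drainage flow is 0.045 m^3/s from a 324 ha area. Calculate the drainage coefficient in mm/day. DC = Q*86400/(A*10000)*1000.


DC = Q * 86400 / (A * 10000) * 1000
DC = 0.045 * 86400 / (324 * 10000) * 1000
DC = 3888000.0000 / 3240000

1.2000 mm/day


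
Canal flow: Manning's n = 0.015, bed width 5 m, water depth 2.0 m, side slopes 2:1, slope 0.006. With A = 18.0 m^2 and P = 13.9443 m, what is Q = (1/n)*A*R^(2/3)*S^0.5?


R = A/P = 18.0/13.9443 = 1.290850
Q = (1/0.015) * 18.0 * 1.290850^(2/3) * 0.006^0.5

110.1981 m^3/s


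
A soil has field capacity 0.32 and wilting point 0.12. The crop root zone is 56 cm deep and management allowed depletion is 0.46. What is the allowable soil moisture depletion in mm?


SMD = (FC - PWP) * d * MAD * 10
SMD = (0.32 - 0.12) * 56 * 0.46 * 10
SMD = 0.2000 * 56 * 0.46 * 10

51.5200 mm


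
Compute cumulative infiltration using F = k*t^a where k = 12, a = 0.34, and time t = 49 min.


F = k * t^a = 12 * 49^0.34
F = 12 * 3.755490

45.0659 mm


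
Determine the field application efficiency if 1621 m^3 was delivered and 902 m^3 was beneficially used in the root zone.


Ea = V_root / V_field * 100 = 902 / 1621 * 100 = 55.6447%

55.6447 %


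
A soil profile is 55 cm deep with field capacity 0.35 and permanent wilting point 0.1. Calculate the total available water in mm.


AWC = (FC - PWP) * d * 10
AWC = (0.35 - 0.1) * 55 * 10
AWC = 0.2500 * 55 * 10

137.5000 mm


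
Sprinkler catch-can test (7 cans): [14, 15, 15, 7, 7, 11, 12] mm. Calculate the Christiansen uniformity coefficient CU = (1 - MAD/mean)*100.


mean = 11.571429 mm
MAD = 2.775510 mm
CU = (1 - 2.775510/11.571429)*100

76.0141 %


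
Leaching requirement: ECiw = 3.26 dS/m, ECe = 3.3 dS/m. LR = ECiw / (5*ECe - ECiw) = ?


LR = ECiw / (5*ECe - ECiw)
LR = 3.26 / (5*3.3 - 3.26)
LR = 3.26 / 13.2400

0.2462


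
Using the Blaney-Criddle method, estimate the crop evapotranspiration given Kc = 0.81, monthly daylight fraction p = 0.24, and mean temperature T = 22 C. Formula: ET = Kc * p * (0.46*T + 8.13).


ET = Kc * p * (0.46*T + 8.13)
ET = 0.81 * 0.24 * (0.46*22 + 8.13)
ET = 0.81 * 0.24 * 18.2500

3.5478 mm/day


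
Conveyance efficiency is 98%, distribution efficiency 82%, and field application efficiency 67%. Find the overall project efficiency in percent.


Ec = 0.98, Eb = 0.82, Ea = 0.67
E = 0.98 * 0.82 * 0.67 * 100 = 53.8412%

53.8412 %


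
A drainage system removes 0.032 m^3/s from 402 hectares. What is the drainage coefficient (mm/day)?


DC = Q * 86400 / (A * 10000) * 1000
DC = 0.032 * 86400 / (402 * 10000) * 1000
DC = 2764800.0000 / 4020000

0.6878 mm/day


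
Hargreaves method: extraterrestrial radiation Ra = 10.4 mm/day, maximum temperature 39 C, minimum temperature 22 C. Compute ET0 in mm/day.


Tmean = (Tmax + Tmin)/2 = (39 + 22)/2 = 30.5
ET0 = 0.0023 * 10.4 * (30.5 + 17.8) * sqrt(39 - 22)
ET0 = 0.0023 * 10.4 * 48.3 * 4.123106

4.7636 mm/day


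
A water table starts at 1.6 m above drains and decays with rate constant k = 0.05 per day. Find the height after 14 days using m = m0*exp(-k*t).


m = m0 * exp(-k*t)
m = 1.6 * exp(-0.05 * 14)
m = 1.6 * exp(-0.7000)

0.7945 m


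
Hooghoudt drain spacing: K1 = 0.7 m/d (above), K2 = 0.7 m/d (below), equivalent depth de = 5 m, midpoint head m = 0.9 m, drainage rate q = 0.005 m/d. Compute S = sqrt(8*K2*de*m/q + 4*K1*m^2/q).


S^2 = 8*K2*de*m/q + 4*K1*m^2/q
S^2 = 8*0.7*5*0.9/0.005 + 4*0.7*0.9^2/0.005
S = sqrt(5493.6000)

74.1188 m


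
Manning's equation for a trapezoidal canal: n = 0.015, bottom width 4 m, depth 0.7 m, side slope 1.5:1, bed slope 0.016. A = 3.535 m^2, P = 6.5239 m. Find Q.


R = A/P = 3.535/6.5239 = 0.541854
Q = (1/0.015) * 3.535 * 0.541854^(2/3) * 0.016^0.5

19.8128 m^3/s


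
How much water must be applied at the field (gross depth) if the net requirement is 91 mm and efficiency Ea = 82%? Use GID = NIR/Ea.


Ea = 82% = 0.82
GID = NIR / Ea = 91 / 0.82 = 110.9756 mm

110.9756 mm


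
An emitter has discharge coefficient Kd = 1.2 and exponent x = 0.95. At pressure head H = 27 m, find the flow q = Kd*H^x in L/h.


q = Kd * H^x = 1.2 * 27^0.95 = 1.2 * 22.897896

27.4775 L/h


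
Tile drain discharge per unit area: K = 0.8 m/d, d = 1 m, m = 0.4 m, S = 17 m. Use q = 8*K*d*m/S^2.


q = 8*K*d*m/S^2
q = 8*0.8*1*0.4/17^2
q = 2.5600 / 289

0.0089 m/d


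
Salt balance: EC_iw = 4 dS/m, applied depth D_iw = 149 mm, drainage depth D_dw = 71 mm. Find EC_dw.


EC_dw = EC_iw * D_iw / D_dw
EC_dw = 4 * 149 / 71
EC_dw = 596 / 71

8.3944 dS/m


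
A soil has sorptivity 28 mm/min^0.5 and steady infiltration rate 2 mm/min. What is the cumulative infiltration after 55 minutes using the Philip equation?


F = S*sqrt(t) + A*t
F = 28*sqrt(55) + 2*55
F = 28*7.416198 + 110

317.6535 mm


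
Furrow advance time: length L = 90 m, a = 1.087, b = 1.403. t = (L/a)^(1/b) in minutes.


t = (L/a)^(1/b)
t = (90/1.087)^(1/1.403)
t = 82.796688^(1/1.403)

23.2852 min


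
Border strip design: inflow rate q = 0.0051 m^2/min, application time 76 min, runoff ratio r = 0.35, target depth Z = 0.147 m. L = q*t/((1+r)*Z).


L = q*t/((1+r)*Z)
L = 0.0051*76/((1+0.35)*0.147)
L = 0.3876/0.19845

1.9531 m


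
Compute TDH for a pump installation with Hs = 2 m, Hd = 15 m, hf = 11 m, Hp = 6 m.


TDH = Hs + Hd + hf + Hp = 2 + 15 + 11 + 6 = 34

34 m


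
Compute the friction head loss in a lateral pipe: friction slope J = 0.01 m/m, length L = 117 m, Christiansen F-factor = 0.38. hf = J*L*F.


hf = J * L * F = 0.01 * 117 * 0.38 = 0.4446 m

0.4446 m


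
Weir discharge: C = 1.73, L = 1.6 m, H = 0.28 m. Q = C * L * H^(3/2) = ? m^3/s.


Q = C * L * H^(3/2) = 1.73 * 1.6 * 0.28^1.5 = 1.73 * 1.6 * 0.148162

0.4101 m^3/s


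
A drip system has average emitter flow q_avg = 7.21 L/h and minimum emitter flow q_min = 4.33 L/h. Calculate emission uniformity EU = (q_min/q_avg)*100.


EU = (q_min/q_avg)*100 = (4.33/7.21)*100 = 60.0555%

60.0555 %


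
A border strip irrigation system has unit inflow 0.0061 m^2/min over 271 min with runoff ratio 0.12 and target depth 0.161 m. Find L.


L = q*t/((1+r)*Z)
L = 0.0061*271/((1+0.12)*0.161)
L = 1.6531/0.18032

9.1676 m


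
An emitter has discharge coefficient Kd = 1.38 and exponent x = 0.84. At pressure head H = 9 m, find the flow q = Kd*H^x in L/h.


q = Kd * H^x = 1.38 * 9^0.84 = 1.38 * 6.332332

8.7386 L/h


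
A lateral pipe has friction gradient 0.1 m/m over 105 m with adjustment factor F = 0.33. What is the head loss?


hf = J * L * F = 0.1 * 105 * 0.33 = 3.4650 m

3.4650 m


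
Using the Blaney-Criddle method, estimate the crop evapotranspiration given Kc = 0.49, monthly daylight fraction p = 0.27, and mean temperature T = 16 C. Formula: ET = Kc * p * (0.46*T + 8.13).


ET = Kc * p * (0.46*T + 8.13)
ET = 0.49 * 0.27 * (0.46*16 + 8.13)
ET = 0.49 * 0.27 * 15.4900

2.0493 mm/day


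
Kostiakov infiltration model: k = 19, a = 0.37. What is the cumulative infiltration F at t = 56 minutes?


F = k * t^a = 19 * 56^0.37
F = 19 * 4.434346

84.2526 mm


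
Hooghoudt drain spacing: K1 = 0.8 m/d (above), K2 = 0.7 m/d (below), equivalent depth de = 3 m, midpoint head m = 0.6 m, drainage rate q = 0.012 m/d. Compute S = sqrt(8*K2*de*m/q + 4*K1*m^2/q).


S^2 = 8*K2*de*m/q + 4*K1*m^2/q
S^2 = 8*0.7*3*0.6/0.012 + 4*0.8*0.6^2/0.012
S = sqrt(936.0000)

30.5941 m


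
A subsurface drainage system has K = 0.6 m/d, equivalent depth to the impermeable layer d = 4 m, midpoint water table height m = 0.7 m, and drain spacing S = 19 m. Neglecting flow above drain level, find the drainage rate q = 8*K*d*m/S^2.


q = 8*K*d*m/S^2
q = 8*0.6*4*0.7/19^2
q = 13.4400 / 361

0.0372 m/d


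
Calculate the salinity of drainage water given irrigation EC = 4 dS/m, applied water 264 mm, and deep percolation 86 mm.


EC_dw = EC_iw * D_iw / D_dw
EC_dw = 4 * 264 / 86
EC_dw = 1056 / 86

12.2791 dS/m


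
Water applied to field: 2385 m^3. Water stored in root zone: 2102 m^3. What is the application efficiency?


Ea = V_root / V_field * 100 = 2102 / 2385 * 100 = 88.1342%

88.1342 %


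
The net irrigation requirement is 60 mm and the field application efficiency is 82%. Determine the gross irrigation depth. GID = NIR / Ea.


Ea = 82% = 0.82
GID = NIR / Ea = 60 / 0.82 = 73.1707 mm

73.1707 mm


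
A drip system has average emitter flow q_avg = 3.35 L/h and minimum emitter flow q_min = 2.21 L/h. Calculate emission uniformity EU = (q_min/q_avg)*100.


EU = (q_min/q_avg)*100 = (2.21/3.35)*100 = 65.9701%

65.9701 %


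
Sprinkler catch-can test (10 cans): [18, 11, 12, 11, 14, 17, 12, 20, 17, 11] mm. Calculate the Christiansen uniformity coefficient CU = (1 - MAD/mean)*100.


mean = 14.300000 mm
MAD = 2.960000 mm
CU = (1 - 2.960000/14.300000)*100

79.3007 %


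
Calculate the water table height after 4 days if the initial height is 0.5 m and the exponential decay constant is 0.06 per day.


m = m0 * exp(-k*t)
m = 0.5 * exp(-0.06 * 4)
m = 0.5 * exp(-0.2400)

0.3933 m


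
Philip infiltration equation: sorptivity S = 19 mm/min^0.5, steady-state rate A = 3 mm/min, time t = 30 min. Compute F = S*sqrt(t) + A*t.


F = S*sqrt(t) + A*t
F = 19*sqrt(30) + 3*30
F = 19*5.477226 + 90

194.0673 mm


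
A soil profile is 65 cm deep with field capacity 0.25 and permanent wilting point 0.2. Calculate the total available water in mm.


AWC = (FC - PWP) * d * 10
AWC = (0.25 - 0.2) * 65 * 10
AWC = 0.0500 * 65 * 10

32.5000 mm


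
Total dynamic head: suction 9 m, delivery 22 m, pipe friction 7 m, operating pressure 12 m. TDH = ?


TDH = Hs + Hd + hf + Hp = 9 + 22 + 7 + 12 = 50

50 m


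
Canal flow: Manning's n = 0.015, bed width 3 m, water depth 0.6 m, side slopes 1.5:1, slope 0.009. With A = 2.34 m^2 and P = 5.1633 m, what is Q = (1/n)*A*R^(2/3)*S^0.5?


R = A/P = 2.34/5.1633 = 0.453199
Q = (1/0.015) * 2.34 * 0.453199^(2/3) * 0.009^0.5

8.7318 m^3/s


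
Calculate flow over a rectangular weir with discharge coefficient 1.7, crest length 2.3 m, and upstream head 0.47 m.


Q = C * L * H^(3/2) = 1.7 * 2.3 * 0.47^1.5 = 1.7 * 2.3 * 0.322216

1.2599 m^3/s


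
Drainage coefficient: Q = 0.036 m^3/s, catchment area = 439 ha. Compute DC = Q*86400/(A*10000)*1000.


DC = Q * 86400 / (A * 10000) * 1000
DC = 0.036 * 86400 / (439 * 10000) * 1000
DC = 3110400.0000 / 4390000

0.7085 mm/day


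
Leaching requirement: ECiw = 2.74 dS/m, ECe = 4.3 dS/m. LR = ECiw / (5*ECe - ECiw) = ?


LR = ECiw / (5*ECe - ECiw)
LR = 2.74 / (5*4.3 - 2.74)
LR = 2.74 / 18.7600

0.1461


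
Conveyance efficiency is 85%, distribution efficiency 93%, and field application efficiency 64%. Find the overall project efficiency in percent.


Ec = 0.85, Eb = 0.93, Ea = 0.64
E = 0.85 * 0.93 * 0.64 * 100 = 50.5920%

50.5920 %


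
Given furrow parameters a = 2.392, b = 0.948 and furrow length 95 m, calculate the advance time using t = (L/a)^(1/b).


t = (L/a)^(1/b)
t = (95/2.392)^(1/0.948)
t = 39.715719^(1/0.948)

48.6037 min


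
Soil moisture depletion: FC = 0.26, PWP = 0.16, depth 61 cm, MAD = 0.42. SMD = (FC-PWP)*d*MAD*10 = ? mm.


SMD = (FC - PWP) * d * MAD * 10
SMD = (0.26 - 0.16) * 61 * 0.42 * 10
SMD = 0.1000 * 61 * 0.42 * 10

25.6200 mm


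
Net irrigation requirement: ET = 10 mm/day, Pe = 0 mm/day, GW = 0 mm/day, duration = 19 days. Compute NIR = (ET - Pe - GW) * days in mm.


Daily deficit = ET - Pe - GW = 10 - 0 - 0 = 10 mm/day
NIR = 10 * 19 = 190 mm

190.0000 mm


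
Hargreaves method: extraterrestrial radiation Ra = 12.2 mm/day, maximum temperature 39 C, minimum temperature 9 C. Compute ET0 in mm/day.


Tmean = (Tmax + Tmin)/2 = (39 + 9)/2 = 24.0
ET0 = 0.0023 * 12.2 * (24.0 + 17.8) * sqrt(39 - 9)
ET0 = 0.0023 * 12.2 * 41.8 * 5.477226

6.4243 mm/day


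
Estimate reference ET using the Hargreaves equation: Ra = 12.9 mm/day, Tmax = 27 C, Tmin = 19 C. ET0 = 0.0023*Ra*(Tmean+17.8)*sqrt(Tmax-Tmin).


Tmean = (Tmax + Tmin)/2 = (27 + 19)/2 = 23.0
ET0 = 0.0023 * 12.9 * (23.0 + 17.8) * sqrt(27 - 19)
ET0 = 0.0023 * 12.9 * 40.8 * 2.828427

3.4239 mm/day


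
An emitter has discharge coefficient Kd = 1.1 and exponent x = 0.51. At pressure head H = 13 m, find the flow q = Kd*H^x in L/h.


q = Kd * H^x = 1.1 * 13^0.51 = 1.1 * 3.699228

4.0692 L/h


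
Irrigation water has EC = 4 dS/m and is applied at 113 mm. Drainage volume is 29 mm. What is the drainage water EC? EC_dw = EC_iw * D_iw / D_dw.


EC_dw = EC_iw * D_iw / D_dw
EC_dw = 4 * 113 / 29
EC_dw = 452 / 29

15.5862 dS/m


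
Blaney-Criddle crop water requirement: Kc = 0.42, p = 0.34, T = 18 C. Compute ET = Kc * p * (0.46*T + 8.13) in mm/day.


ET = Kc * p * (0.46*T + 8.13)
ET = 0.42 * 0.34 * (0.46*18 + 8.13)
ET = 0.42 * 0.34 * 16.4100

2.3433 mm/day


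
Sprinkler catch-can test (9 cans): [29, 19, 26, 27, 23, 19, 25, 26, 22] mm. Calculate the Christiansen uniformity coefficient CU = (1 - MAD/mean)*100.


mean = 24.000000 mm
MAD = 2.888889 mm
CU = (1 - 2.888889/24.000000)*100

87.9630 %


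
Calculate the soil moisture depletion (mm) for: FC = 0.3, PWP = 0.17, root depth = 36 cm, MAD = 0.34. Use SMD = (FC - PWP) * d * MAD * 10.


SMD = (FC - PWP) * d * MAD * 10
SMD = (0.3 - 0.17) * 36 * 0.34 * 10
SMD = 0.1300 * 36 * 0.34 * 10

15.9120 mm


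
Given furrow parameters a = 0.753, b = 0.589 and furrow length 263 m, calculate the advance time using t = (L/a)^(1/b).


t = (L/a)^(1/b)
t = (263/0.753)^(1/0.589)
t = 349.269588^(1/0.589)

20785.4879 min


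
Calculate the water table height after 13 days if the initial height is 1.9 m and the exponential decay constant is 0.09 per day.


m = m0 * exp(-k*t)
m = 1.9 * exp(-0.09 * 13)
m = 1.9 * exp(-1.1700)

0.5897 m


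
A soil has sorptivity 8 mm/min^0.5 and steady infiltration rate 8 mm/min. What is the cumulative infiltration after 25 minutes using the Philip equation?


F = S*sqrt(t) + A*t
F = 8*sqrt(25) + 8*25
F = 8*5.000000 + 200

240.0000 mm


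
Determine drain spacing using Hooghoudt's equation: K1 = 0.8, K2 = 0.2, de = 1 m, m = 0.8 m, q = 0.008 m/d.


S^2 = 8*K2*de*m/q + 4*K1*m^2/q
S^2 = 8*0.2*1*0.8/0.008 + 4*0.8*0.8^2/0.008
S = sqrt(416.0000)

20.3961 m


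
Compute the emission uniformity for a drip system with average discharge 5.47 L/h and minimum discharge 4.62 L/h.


EU = (q_min/q_avg)*100 = (4.62/5.47)*100 = 84.4607%

84.4607 %


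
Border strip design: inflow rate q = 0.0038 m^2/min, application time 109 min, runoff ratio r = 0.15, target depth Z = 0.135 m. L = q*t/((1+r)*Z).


L = q*t/((1+r)*Z)
L = 0.0038*109/((1+0.15)*0.135)
L = 0.4142/0.15525

2.6680 m


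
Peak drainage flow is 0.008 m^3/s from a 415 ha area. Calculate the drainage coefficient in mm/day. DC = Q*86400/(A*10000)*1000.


DC = Q * 86400 / (A * 10000) * 1000
DC = 0.008 * 86400 / (415 * 10000) * 1000
DC = 691200.0000 / 4150000

0.1666 mm/day


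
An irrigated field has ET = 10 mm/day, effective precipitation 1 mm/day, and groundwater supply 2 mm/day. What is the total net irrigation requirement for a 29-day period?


Daily deficit = ET - Pe - GW = 10 - 1 - 2 = 7 mm/day
NIR = 7 * 29 = 203 mm

203.0000 mm


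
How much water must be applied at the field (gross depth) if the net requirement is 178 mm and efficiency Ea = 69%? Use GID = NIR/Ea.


Ea = 69% = 0.69
GID = NIR / Ea = 178 / 0.69 = 257.9710 mm

257.9710 mm


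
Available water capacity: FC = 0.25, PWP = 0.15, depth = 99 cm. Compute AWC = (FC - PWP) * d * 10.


AWC = (FC - PWP) * d * 10
AWC = (0.25 - 0.15) * 99 * 10
AWC = 0.1000 * 99 * 10

99.0000 mm


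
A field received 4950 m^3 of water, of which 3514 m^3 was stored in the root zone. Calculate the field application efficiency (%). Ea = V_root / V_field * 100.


Ea = V_root / V_field * 100 = 3514 / 4950 * 100 = 70.9899%

70.9899 %


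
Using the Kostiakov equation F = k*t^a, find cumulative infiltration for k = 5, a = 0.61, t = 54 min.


F = k * t^a = 5 * 54^0.61
F = 5 * 11.396203

56.9810 mm


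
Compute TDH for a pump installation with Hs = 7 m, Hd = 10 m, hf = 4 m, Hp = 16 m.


TDH = Hs + Hd + hf + Hp = 7 + 10 + 4 + 16 = 37

37 m


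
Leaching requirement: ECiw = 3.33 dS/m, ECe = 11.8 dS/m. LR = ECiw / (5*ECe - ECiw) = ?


LR = ECiw / (5*ECe - ECiw)
LR = 3.33 / (5*11.8 - 3.33)
LR = 3.33 / 55.6700

0.0598


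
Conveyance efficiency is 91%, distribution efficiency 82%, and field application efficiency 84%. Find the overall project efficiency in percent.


Ec = 0.91, Eb = 0.82, Ea = 0.84
E = 0.91 * 0.82 * 0.84 * 100 = 62.6808%

62.6808 %


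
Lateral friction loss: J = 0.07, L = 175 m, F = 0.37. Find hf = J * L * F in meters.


hf = J * L * F = 0.07 * 175 * 0.37 = 4.5325 m

4.5325 m


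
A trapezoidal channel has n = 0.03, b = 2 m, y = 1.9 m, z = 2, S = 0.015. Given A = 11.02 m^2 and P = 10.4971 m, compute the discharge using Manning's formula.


R = A/P = 11.02/10.4971 = 1.049814
Q = (1/0.03) * 11.02 * 1.049814^(2/3) * 0.015^0.5

46.4709 m^3/s


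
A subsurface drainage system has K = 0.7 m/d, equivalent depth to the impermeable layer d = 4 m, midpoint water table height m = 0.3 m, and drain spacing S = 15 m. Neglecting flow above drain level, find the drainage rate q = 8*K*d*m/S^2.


q = 8*K*d*m/S^2
q = 8*0.7*4*0.3/15^2
q = 6.7200 / 225

0.0299 m/d


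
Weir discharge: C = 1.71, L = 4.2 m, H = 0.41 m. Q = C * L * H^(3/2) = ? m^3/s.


Q = C * L * H^(3/2) = 1.71 * 4.2 * 0.41^1.5 = 1.71 * 4.2 * 0.262528

1.8855 m^3/s


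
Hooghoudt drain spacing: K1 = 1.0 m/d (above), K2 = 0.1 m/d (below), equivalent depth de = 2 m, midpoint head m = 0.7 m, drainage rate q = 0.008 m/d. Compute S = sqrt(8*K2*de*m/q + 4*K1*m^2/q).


S^2 = 8*K2*de*m/q + 4*K1*m^2/q
S^2 = 8*0.1*2*0.7/0.008 + 4*1.0*0.7^2/0.008
S = sqrt(385.0000)

19.6214 m


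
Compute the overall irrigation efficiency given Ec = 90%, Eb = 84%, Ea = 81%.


Ec = 0.9, Eb = 0.84, Ea = 0.81
E = 0.9 * 0.84 * 0.81 * 100 = 61.2360%

61.2360 %


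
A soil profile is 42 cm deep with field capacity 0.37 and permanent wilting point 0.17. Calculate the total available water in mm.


AWC = (FC - PWP) * d * 10
AWC = (0.37 - 0.17) * 42 * 10
AWC = 0.2000 * 42 * 10

84.0000 mm


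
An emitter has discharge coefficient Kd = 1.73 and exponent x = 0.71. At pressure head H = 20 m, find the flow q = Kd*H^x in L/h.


q = Kd * H^x = 1.73 * 20^0.71 = 1.73 * 8.389408

14.5137 L/h


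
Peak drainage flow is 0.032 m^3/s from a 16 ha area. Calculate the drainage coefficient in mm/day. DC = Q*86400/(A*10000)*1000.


DC = Q * 86400 / (A * 10000) * 1000
DC = 0.032 * 86400 / (16 * 10000) * 1000
DC = 2764800.0000 / 160000

17.2800 mm/day


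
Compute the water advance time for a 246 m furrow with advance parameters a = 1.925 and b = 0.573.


t = (L/a)^(1/b)
t = (246/1.925)^(1/0.573)
t = 127.792208^(1/0.573)

4745.4009 min


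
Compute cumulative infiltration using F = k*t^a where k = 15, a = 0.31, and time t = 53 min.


F = k * t^a = 15 * 53^0.31
F = 15 * 3.423935

51.3590 mm


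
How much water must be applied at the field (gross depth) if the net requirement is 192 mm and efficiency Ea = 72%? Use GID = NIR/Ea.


Ea = 72% = 0.72
GID = NIR / Ea = 192 / 0.72 = 266.6667 mm

266.6667 mm


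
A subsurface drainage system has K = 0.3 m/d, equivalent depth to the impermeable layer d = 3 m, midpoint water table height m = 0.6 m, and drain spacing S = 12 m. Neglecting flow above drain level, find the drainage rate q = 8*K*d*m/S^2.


q = 8*K*d*m/S^2
q = 8*0.3*3*0.6/12^2
q = 4.3200 / 144

0.0300 m/d


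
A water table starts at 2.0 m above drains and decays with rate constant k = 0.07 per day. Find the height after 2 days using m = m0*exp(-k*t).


m = m0 * exp(-k*t)
m = 2.0 * exp(-0.07 * 2)
m = 2.0 * exp(-0.1400)

1.7387 m


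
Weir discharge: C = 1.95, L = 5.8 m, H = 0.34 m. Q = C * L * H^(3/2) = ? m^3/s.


Q = C * L * H^(3/2) = 1.95 * 5.8 * 0.34^1.5 = 1.95 * 5.8 * 0.198252

2.2422 m^3/s


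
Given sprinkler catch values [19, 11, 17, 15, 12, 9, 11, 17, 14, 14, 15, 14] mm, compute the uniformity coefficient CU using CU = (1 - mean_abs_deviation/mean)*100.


mean = 14.000000 mm
MAD = 2.166667 mm
CU = (1 - 2.166667/14.000000)*100

84.5238 %


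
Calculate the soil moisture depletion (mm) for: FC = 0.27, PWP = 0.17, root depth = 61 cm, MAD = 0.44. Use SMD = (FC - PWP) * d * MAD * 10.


SMD = (FC - PWP) * d * MAD * 10
SMD = (0.27 - 0.17) * 61 * 0.44 * 10
SMD = 0.1000 * 61 * 0.44 * 10

26.8400 mm


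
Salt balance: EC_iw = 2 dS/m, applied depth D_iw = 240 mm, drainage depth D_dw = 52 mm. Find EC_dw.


EC_dw = EC_iw * D_iw / D_dw
EC_dw = 2 * 240 / 52
EC_dw = 480 / 52

9.2308 dS/m


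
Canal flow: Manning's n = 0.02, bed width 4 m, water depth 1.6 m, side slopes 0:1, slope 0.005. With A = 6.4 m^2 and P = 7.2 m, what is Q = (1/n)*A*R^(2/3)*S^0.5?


R = A/P = 6.4/7.2 = 0.888889
Q = (1/0.02) * 6.4 * 0.888889^(2/3) * 0.005^0.5

20.9186 m^3/s


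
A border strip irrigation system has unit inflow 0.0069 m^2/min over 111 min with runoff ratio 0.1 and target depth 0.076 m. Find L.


L = q*t/((1+r)*Z)
L = 0.0069*111/((1+0.1)*0.076)
L = 0.7659/0.0836

9.1615 m


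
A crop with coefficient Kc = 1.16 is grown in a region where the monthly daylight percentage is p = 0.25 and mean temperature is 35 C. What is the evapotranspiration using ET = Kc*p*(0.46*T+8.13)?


ET = Kc * p * (0.46*T + 8.13)
ET = 1.16 * 0.25 * (0.46*35 + 8.13)
ET = 1.16 * 0.25 * 24.2300

7.0267 mm/day


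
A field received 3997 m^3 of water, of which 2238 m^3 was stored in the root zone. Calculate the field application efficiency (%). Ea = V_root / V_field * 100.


Ea = V_root / V_field * 100 = 2238 / 3997 * 100 = 55.9920%

55.9920 %


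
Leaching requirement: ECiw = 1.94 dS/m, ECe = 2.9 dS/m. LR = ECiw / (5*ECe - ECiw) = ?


LR = ECiw / (5*ECe - ECiw)
LR = 1.94 / (5*2.9 - 1.94)
LR = 1.94 / 12.5600

0.1545


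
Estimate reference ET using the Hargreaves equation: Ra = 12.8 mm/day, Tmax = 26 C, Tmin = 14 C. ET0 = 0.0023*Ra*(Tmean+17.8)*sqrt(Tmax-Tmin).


Tmean = (Tmax + Tmin)/2 = (26 + 14)/2 = 20.0
ET0 = 0.0023 * 12.8 * (20.0 + 17.8) * sqrt(26 - 14)
ET0 = 0.0023 * 12.8 * 37.8 * 3.464102

3.8550 mm/day


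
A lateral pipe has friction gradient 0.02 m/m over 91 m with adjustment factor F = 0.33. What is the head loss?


hf = J * L * F = 0.02 * 91 * 0.33 = 0.6006 m

0.6006 m


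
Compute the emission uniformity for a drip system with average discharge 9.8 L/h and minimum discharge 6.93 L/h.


EU = (q_min/q_avg)*100 = (6.93/9.8)*100 = 70.7143%

70.7143 %


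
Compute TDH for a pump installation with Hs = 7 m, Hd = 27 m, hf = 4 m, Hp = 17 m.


TDH = Hs + Hd + hf + Hp = 7 + 27 + 4 + 17 = 55

55 m


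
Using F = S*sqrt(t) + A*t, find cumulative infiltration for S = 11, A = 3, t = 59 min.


F = S*sqrt(t) + A*t
F = 11*sqrt(59) + 3*59
F = 11*7.681146 + 177

261.4926 mm


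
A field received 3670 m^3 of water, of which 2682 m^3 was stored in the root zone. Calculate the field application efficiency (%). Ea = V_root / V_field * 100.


Ea = V_root / V_field * 100 = 2682 / 3670 * 100 = 73.0790%

73.0790 %


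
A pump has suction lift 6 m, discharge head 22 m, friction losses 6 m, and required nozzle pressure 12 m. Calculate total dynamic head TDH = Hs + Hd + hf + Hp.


TDH = Hs + Hd + hf + Hp = 6 + 22 + 6 + 12 = 46

46 m


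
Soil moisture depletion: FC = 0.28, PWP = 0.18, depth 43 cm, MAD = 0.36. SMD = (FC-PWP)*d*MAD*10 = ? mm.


SMD = (FC - PWP) * d * MAD * 10
SMD = (0.28 - 0.18) * 43 * 0.36 * 10
SMD = 0.1000 * 43 * 0.36 * 10

15.4800 mm


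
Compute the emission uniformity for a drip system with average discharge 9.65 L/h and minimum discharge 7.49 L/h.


EU = (q_min/q_avg)*100 = (7.49/9.65)*100 = 77.6166%

77.6166 %


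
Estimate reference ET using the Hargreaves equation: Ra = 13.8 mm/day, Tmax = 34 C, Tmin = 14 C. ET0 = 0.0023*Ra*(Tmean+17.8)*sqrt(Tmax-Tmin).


Tmean = (Tmax + Tmin)/2 = (34 + 14)/2 = 24.0
ET0 = 0.0023 * 13.8 * (24.0 + 17.8) * sqrt(34 - 14)
ET0 = 0.0023 * 13.8 * 41.8 * 4.472136

5.9333 mm/day


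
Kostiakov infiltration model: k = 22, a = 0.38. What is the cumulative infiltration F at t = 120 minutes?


F = k * t^a = 22 * 120^0.38
F = 22 * 6.167212

135.6787 mm


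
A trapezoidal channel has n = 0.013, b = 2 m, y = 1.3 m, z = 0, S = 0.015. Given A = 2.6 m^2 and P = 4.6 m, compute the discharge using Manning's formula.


R = A/P = 2.6/4.6 = 0.565217
Q = (1/0.013) * 2.6 * 0.565217^(2/3) * 0.015^0.5

16.7450 m^3/s


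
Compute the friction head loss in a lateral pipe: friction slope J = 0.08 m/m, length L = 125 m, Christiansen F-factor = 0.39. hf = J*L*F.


hf = J * L * F = 0.08 * 125 * 0.39 = 3.9000 m

3.9000 m


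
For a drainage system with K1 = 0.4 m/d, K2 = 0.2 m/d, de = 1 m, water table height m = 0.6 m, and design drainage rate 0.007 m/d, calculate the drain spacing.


S^2 = 8*K2*de*m/q + 4*K1*m^2/q
S^2 = 8*0.2*1*0.6/0.007 + 4*0.4*0.6^2/0.007
S = sqrt(219.4286)

14.8131 m


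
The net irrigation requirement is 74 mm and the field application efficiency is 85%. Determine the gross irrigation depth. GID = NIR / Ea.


Ea = 85% = 0.85
GID = NIR / Ea = 74 / 0.85 = 87.0588 mm

87.0588 mm


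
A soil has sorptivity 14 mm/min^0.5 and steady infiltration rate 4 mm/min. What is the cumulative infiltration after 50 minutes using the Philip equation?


F = S*sqrt(t) + A*t
F = 14*sqrt(50) + 4*50
F = 14*7.071068 + 200

298.9950 mm


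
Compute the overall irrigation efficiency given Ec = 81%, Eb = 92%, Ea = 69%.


Ec = 0.81, Eb = 0.92, Ea = 0.69
E = 0.81 * 0.92 * 0.69 * 100 = 51.4188%

51.4188 %


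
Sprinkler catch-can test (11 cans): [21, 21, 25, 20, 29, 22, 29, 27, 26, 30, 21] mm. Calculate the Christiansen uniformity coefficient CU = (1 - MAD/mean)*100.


mean = 24.636364 mm
MAD = 3.305785 mm
CU = (1 - 3.305785/24.636364)*100

86.5817 %


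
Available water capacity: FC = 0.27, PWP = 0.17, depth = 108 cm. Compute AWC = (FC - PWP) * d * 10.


AWC = (FC - PWP) * d * 10
AWC = (0.27 - 0.17) * 108 * 10
AWC = 0.1000 * 108 * 10

108.0000 mm


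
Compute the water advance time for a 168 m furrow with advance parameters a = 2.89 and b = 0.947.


t = (L/a)^(1/b)
t = (168/2.89)^(1/0.947)
t = 58.131488^(1/0.947)

72.9724 min


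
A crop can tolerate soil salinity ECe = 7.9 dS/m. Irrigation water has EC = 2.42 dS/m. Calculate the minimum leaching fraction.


LR = ECiw / (5*ECe - ECiw)
LR = 2.42 / (5*7.9 - 2.42)
LR = 2.42 / 37.0800

0.0653


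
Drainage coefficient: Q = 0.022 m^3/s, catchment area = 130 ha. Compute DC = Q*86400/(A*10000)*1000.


DC = Q * 86400 / (A * 10000) * 1000
DC = 0.022 * 86400 / (130 * 10000) * 1000
DC = 1900800.0000 / 1300000

1.4622 mm/day


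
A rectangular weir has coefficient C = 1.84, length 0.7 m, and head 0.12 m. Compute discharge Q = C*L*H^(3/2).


Q = C * L * H^(3/2) = 1.84 * 0.7 * 0.12^1.5 = 1.84 * 0.7 * 0.041569

0.0535 m^3/s


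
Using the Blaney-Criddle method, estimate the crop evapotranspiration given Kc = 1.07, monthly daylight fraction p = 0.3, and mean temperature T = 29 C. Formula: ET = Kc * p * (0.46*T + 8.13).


ET = Kc * p * (0.46*T + 8.13)
ET = 1.07 * 0.3 * (0.46*29 + 8.13)
ET = 1.07 * 0.3 * 21.4700

6.8919 mm/day


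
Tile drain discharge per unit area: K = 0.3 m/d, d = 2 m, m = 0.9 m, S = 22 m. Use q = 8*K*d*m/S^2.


q = 8*K*d*m/S^2
q = 8*0.3*2*0.9/22^2
q = 4.3200 / 484

0.0089 m/d


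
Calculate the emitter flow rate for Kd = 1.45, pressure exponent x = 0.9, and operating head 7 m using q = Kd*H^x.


q = Kd * H^x = 1.45 * 7^0.9 = 1.45 * 5.762199

8.3552 L/h


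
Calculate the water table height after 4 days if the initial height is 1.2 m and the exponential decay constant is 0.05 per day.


m = m0 * exp(-k*t)
m = 1.2 * exp(-0.05 * 4)
m = 1.2 * exp(-0.2000)

0.9825 m


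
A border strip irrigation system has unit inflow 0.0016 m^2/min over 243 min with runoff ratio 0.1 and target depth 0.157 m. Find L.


L = q*t/((1+r)*Z)
L = 0.0016*243/((1+0.1)*0.157)
L = 0.3888/0.1727

2.2513 m


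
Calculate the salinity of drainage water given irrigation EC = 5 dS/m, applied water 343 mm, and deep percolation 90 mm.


EC_dw = EC_iw * D_iw / D_dw
EC_dw = 5 * 343 / 90
EC_dw = 1715 / 90

19.0556 dS/m


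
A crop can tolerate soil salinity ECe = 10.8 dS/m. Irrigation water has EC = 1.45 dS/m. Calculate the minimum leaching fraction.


LR = ECiw / (5*ECe - ECiw)
LR = 1.45 / (5*10.8 - 1.45)
LR = 1.45 / 52.5500

0.0276


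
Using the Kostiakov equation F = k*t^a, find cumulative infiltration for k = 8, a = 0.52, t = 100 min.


F = k * t^a = 8 * 100^0.52
F = 8 * 10.964782

87.7183 mm


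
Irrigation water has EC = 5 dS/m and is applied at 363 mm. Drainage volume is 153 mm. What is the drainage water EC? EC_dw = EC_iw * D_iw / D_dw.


EC_dw = EC_iw * D_iw / D_dw
EC_dw = 5 * 363 / 153
EC_dw = 1815 / 153

11.8627 dS/m


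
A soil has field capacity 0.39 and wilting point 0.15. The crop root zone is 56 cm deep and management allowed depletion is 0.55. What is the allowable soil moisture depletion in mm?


SMD = (FC - PWP) * d * MAD * 10
SMD = (0.39 - 0.15) * 56 * 0.55 * 10
SMD = 0.2400 * 56 * 0.55 * 10

73.9200 mm


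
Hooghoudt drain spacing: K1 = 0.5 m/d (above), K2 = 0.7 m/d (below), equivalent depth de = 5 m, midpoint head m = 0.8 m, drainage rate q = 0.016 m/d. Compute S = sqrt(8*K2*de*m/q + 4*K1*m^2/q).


S^2 = 8*K2*de*m/q + 4*K1*m^2/q
S^2 = 8*0.7*5*0.8/0.016 + 4*0.5*0.8^2/0.016
S = sqrt(1480.0000)

38.4708 m


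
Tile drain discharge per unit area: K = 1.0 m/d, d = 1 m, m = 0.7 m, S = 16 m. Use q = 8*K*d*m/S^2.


q = 8*K*d*m/S^2
q = 8*1.0*1*0.7/16^2
q = 5.6000 / 256

0.0219 m/d


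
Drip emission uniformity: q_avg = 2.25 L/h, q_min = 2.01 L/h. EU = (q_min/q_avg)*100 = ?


EU = (q_min/q_avg)*100 = (2.01/2.25)*100 = 89.3333%

89.3333 %


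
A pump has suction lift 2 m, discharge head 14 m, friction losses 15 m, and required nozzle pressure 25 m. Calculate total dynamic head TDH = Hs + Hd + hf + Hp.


TDH = Hs + Hd + hf + Hp = 2 + 14 + 15 + 25 = 56

56 m


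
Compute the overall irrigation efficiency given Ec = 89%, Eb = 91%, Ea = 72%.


Ec = 0.89, Eb = 0.91, Ea = 0.72
E = 0.89 * 0.91 * 0.72 * 100 = 58.3128%

58.3128 %


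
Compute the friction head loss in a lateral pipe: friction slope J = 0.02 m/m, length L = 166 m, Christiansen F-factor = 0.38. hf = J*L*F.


hf = J * L * F = 0.02 * 166 * 0.38 = 1.2616 m

1.2616 m


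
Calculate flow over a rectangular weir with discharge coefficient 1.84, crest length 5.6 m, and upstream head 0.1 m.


Q = C * L * H^(3/2) = 1.84 * 5.6 * 0.1^1.5 = 1.84 * 5.6 * 0.031623

0.3258 m^3/s


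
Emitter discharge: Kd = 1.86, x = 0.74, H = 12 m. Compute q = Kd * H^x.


q = Kd * H^x = 1.86 * 12^0.74 = 1.86 * 6.289181

11.6979 L/h


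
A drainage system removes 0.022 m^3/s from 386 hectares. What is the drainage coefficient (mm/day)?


DC = Q * 86400 / (A * 10000) * 1000
DC = 0.022 * 86400 / (386 * 10000) * 1000
DC = 1900800.0000 / 3860000

0.4924 mm/day


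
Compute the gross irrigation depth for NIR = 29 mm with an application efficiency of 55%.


Ea = 55% = 0.55
GID = NIR / Ea = 29 / 0.55 = 52.7273 mm

52.7273 mm


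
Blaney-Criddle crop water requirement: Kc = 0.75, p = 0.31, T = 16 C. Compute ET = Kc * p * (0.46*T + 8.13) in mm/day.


ET = Kc * p * (0.46*T + 8.13)
ET = 0.75 * 0.31 * (0.46*16 + 8.13)
ET = 0.75 * 0.31 * 15.4900

3.6014 mm/day


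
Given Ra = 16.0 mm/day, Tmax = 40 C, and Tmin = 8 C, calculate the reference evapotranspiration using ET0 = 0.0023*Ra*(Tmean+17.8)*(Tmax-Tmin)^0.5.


Tmean = (Tmax + Tmin)/2 = (40 + 8)/2 = 24.0
ET0 = 0.0023 * 16.0 * (24.0 + 17.8) * sqrt(40 - 8)
ET0 = 0.0023 * 16.0 * 41.8 * 5.656854

8.7016 mm/day


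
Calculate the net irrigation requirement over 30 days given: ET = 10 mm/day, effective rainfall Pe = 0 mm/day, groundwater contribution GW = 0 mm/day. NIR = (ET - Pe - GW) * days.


Daily deficit = ET - Pe - GW = 10 - 0 - 0 = 10 mm/day
NIR = 10 * 30 = 300 mm

300.0000 mm


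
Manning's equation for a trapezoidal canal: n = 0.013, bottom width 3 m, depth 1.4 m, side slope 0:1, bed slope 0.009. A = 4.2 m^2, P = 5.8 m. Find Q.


R = A/P = 4.2/5.8 = 0.724138
Q = (1/0.013) * 4.2 * 0.724138^(2/3) * 0.009^0.5

24.7158 m^3/s


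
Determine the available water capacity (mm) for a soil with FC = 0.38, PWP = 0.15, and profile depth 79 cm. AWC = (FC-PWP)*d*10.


AWC = (FC - PWP) * d * 10
AWC = (0.38 - 0.15) * 79 * 10
AWC = 0.2300 * 79 * 10

181.7000 mm


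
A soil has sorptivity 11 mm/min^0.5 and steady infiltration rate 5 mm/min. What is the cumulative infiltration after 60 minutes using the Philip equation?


F = S*sqrt(t) + A*t
F = 11*sqrt(60) + 5*60
F = 11*7.745967 + 300

385.2056 mm


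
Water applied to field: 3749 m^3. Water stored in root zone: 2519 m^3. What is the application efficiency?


Ea = V_root / V_field * 100 = 2519 / 3749 * 100 = 67.1913%

67.1913 %


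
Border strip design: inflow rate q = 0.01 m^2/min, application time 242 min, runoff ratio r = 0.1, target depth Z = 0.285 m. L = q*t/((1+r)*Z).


L = q*t/((1+r)*Z)
L = 0.01*242/((1+0.1)*0.285)
L = 2.42/0.3135

7.7193 m


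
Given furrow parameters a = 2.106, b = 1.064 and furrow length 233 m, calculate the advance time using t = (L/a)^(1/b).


t = (L/a)^(1/b)
t = (233/2.106)^(1/1.064)
t = 110.636277^(1/1.064)

83.3597 min


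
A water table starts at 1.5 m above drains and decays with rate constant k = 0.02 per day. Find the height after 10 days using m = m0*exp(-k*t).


m = m0 * exp(-k*t)
m = 1.5 * exp(-0.02 * 10)
m = 1.5 * exp(-0.2000)

1.2281 m


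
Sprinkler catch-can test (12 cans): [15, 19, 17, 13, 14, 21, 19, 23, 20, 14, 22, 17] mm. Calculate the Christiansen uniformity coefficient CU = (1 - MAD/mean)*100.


mean = 17.833333 mm
MAD = 2.833333 mm
CU = (1 - 2.833333/17.833333)*100

84.1122 %


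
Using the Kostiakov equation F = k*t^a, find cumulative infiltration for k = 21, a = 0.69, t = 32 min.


F = k * t^a = 21 * 32^0.69
F = 21 * 10.928322

229.4948 mm


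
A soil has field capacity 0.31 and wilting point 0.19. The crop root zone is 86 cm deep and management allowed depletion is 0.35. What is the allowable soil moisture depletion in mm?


SMD = (FC - PWP) * d * MAD * 10
SMD = (0.31 - 0.19) * 86 * 0.35 * 10
SMD = 0.1200 * 86 * 0.35 * 10

36.1200 mm


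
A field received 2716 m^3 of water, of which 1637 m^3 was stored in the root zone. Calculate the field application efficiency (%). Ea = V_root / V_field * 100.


Ea = V_root / V_field * 100 = 1637 / 2716 * 100 = 60.2725%

60.2725 %


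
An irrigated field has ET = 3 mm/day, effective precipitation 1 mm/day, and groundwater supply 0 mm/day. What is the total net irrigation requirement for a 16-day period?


Daily deficit = ET - Pe - GW = 3 - 1 - 0 = 2 mm/day
NIR = 2 * 16 = 32 mm

32.0000 mm


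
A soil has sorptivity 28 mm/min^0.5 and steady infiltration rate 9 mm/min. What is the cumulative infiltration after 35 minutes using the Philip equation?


F = S*sqrt(t) + A*t
F = 28*sqrt(35) + 9*35
F = 28*5.916080 + 315

480.6502 mm


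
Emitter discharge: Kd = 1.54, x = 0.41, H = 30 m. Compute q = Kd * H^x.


q = Kd * H^x = 1.54 * 30^0.41 = 1.54 * 4.032921

6.2107 L/h


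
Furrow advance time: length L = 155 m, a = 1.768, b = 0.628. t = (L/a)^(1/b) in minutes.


t = (L/a)^(1/b)
t = (155/1.768)^(1/0.628)
t = 87.669683^(1/0.628)

1240.8215 min


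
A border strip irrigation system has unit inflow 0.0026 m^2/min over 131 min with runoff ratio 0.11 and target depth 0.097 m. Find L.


L = q*t/((1+r)*Z)
L = 0.0026*131/((1+0.11)*0.097)
L = 0.3406/0.10767

3.1634 m


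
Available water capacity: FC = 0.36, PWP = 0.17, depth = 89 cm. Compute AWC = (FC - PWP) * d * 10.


AWC = (FC - PWP) * d * 10
AWC = (0.36 - 0.17) * 89 * 10
AWC = 0.1900 * 89 * 10

169.1000 mm


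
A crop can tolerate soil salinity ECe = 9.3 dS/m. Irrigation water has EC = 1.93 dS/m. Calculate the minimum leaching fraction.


LR = ECiw / (5*ECe - ECiw)
LR = 1.93 / (5*9.3 - 1.93)
LR = 1.93 / 44.5700

0.0433


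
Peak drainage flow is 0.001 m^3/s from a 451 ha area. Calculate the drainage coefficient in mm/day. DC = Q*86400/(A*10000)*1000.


DC = Q * 86400 / (A * 10000) * 1000
DC = 0.001 * 86400 / (451 * 10000) * 1000
DC = 86400.0000 / 4510000

0.0192 mm/day


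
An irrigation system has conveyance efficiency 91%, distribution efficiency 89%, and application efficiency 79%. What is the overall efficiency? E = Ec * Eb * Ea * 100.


Ec = 0.91, Eb = 0.89, Ea = 0.79
E = 0.91 * 0.89 * 0.79 * 100 = 63.9821%

63.9821 %
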